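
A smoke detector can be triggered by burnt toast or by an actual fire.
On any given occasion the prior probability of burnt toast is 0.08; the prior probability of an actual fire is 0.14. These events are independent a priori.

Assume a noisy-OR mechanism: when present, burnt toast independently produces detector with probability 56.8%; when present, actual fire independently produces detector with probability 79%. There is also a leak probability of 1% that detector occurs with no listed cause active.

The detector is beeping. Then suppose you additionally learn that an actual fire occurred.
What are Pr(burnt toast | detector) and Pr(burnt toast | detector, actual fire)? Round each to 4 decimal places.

Pr(burnt toast | detector) ≈ 0.3108; Pr(burnt toast | detector, actual fire) ≈ 0.0908

Under noisy-OR, P(detector | causes) = 1 − (1−0.01)·∏(1−qᵢ) over the active causes.
Numerator (weight on configurations with burnt toast): 0.039376 + 0.010194 = 0.049570
The normalizing constant is 0.01*0.92*0.86 + 0.7921*0.92*0.14 + 0.57232*0.08*0.86 + 0.910187*0.08*0.14 = 0.159504
Posterior = 0.049570 / 0.159504 ≈ 0.3108

Now also conditioning on actual fire=true:
P(detector | actual fire) = 0.7921×0.92 + 0.910187×0.08 = 0.728732 + 0.072815 = 0.801547
Restricting to configurations with burnt toast present: 0.910187×0.08 = 0.072815.
Hence the posterior is 0.072815/0.801547 ≈ 0.0908.
This is intercausal reasoning (explaining away): once actual fire accounts for the detector, burnt toast becomes less likely.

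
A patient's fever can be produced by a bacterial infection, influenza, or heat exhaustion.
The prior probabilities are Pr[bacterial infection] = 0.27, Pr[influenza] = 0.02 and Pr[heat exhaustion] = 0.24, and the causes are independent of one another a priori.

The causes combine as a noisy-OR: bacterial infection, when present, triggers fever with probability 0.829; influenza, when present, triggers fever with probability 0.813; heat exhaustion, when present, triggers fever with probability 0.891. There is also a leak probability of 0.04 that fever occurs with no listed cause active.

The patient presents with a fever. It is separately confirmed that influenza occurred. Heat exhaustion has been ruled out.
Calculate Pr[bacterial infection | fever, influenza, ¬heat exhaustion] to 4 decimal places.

Pr[bacterial infection | fever, influenza, ¬heat exhaustion] ≈ 0.3041

Under noisy-OR, P(fever | causes) = 1 − (1−0.04)·∏(1−qᵢ) over the active causes.
Weight on bacterial infection=true, given the evidence: 0.969302·0.27 = 0.261712
Normalizer over all consistent configurations: 0.82048·0.73 + 0.969302·0.27 = 0.860662
Posterior = 0.261712 / 0.860662 ≈ 0.3041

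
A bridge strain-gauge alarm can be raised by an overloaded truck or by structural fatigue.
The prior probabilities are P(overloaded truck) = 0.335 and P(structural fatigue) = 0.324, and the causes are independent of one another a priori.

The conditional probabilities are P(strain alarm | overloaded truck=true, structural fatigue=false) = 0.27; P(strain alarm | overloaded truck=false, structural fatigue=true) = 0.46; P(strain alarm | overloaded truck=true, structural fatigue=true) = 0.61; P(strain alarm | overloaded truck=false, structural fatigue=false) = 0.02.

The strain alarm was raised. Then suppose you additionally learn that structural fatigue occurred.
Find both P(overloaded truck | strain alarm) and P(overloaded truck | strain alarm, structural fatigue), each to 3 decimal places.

P(overloaded truck | strain alarm) ≈ 0.541; P(overloaded truck | strain alarm, structural fatigue) ≈ 0.400

P(strain alarm) = 0.02·0.665·0.676 + 0.46·0.665·0.324 + 0.27·0.335·0.676 + 0.61·0.335·0.324 = 0.008991 + 0.099112 + 0.061144 + 0.066209 = 0.235456
Of this, 0.127353 comes from 0.061144 + 0.066209 (the overloaded truck=true cases).
P(overloaded truck | strain alarm) = 0.127353 / 0.235456 ≈ 0.541

Now condition on the additional information:
P(strain alarm | structural fatigue) = 0.46·0.665 + 0.61·0.335 = 0.305900 + 0.204350 = 0.510250
Of this, 0.204350 comes from 0.61·0.335 (the overloaded truck=true cases).
P(overloaded truck | strain alarm, structural fatigue) = 0.204350 / 0.510250 ≈ 0.400
This is intercausal reasoning (explaining away): once structural fatigue accounts for the strain alarm, overloaded truck becomes less likely.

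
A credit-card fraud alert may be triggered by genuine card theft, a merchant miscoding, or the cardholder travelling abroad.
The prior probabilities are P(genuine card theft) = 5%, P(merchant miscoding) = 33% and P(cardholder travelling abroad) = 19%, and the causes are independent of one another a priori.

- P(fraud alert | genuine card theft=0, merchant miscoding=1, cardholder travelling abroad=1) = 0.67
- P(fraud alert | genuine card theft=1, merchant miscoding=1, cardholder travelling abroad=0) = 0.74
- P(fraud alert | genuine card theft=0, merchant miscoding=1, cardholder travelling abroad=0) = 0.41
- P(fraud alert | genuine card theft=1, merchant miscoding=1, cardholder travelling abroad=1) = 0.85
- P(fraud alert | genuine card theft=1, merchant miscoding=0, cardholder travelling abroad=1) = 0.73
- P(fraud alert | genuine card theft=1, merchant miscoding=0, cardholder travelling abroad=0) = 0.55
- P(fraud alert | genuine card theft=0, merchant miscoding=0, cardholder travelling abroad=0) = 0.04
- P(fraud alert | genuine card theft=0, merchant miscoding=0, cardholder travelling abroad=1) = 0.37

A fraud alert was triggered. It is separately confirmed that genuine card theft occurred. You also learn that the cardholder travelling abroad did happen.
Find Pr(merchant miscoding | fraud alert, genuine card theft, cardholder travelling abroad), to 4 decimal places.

Pr(merchant miscoding | fraud alert, genuine card theft, cardholder travelling abroad) ≈ 0.3645

Sum P(fraud alert|·) weighted by the priors over both values of merchant miscoding:
  P(fraud alert | genuine card theft, cardholder travelling abroad) = 0.73*0.67 + 0.85*0.33
        = 0.489100 + 0.280500 = 0.769600
Configurations with merchant miscoding contribute 0.280500, so
  P(merchant miscoding | fraud alert, genuine card theft, cardholder travelling abroad) = 0.280500 / 0.769600 ≈ 0.3645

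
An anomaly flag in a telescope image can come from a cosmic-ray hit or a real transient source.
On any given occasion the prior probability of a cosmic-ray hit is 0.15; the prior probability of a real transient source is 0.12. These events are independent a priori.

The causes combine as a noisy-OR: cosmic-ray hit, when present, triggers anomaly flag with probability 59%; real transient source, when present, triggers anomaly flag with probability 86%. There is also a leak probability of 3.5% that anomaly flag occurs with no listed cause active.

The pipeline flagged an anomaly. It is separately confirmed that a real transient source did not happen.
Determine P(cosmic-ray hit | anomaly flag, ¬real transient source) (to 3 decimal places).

Under noisy-OR, P(anomaly flag | causes) = 1 − (1−0.035)·∏(1−qᵢ) over the active causes.
P(anomaly flag | ¬real transient source) = 0.035×0.85 + 0.60435×0.15 = 0.029750 + 0.090653 = 0.120403
The cosmic-ray hit-present share is 0.60435×0.15 = 0.090653.
Hence the posterior is 0.090653/0.120403 ≈ 0.753.

P(cosmic-ray hit | anomaly flag, ¬real transient source) ≈ 0.753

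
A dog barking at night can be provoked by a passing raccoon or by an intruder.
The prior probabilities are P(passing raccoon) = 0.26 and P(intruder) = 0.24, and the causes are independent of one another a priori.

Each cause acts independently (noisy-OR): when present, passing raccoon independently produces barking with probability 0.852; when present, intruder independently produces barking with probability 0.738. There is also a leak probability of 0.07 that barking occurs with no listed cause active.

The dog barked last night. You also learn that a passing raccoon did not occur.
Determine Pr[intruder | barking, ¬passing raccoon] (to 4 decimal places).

Pr[intruder | barking, ¬passing raccoon] ≈ 0.7733

Under noisy-OR, P(barking | causes) = 1 − (1−0.07)·∏(1−qᵢ) over the active causes.
For the numerator, keep only intruder=true terms: 0.75634*0.24 = 0.181522
Denominator P(barking | ¬passing raccoon): 0.07*0.76 + 0.75634*0.24 = 0.234722
Posterior = 0.181522 / 0.234722 ≈ 0.7733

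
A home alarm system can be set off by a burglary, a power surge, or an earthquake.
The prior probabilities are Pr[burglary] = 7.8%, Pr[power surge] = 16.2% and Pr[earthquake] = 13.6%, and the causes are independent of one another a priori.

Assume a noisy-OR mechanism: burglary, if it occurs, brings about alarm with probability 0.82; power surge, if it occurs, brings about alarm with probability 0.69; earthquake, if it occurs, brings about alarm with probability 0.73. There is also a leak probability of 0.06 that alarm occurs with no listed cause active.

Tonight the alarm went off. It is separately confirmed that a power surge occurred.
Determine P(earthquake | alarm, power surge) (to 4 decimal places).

P(earthquake | alarm, power surge) ≈ 0.1670

Under noisy-OR, P(alarm | causes) = 1 − (1−0.06)·∏(1−qᵢ) over the active causes.
By total probability over the 4 (burglary, earthquake) configurations:
  P(alarm | power surge) = 0.7086×0.922×0.864 + 0.921322×0.922×0.136 + 0.947548×0.078×0.864 + 0.985838×0.078×0.136
        = 0.564476 + 0.115526 + 0.063857 + 0.010458 = 0.754317
The terms with earthquake present sum to 0.125984, so
  P(earthquake | alarm, power surge) = 0.125984 / 0.754317 ≈ 0.1670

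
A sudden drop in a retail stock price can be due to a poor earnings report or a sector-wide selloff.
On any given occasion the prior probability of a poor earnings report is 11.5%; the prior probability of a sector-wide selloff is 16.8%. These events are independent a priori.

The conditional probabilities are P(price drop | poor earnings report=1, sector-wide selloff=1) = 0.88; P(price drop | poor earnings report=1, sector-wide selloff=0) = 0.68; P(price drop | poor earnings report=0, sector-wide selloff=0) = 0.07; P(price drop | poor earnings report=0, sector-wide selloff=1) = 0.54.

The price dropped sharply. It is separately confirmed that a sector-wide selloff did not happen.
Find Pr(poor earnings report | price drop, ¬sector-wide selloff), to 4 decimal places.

For the numerator, keep only poor earnings report=true terms: 0.68*0.115 = 0.078200
The normalizing constant is 0.07*0.885 + 0.68*0.115 = 0.140150
P(poor earnings report | price drop, ¬sector-wide selloff) = 0.078200/0.140150 ≈ 0.5580

Pr(poor earnings report | price drop, ¬sector-wide selloff) ≈ 0.5580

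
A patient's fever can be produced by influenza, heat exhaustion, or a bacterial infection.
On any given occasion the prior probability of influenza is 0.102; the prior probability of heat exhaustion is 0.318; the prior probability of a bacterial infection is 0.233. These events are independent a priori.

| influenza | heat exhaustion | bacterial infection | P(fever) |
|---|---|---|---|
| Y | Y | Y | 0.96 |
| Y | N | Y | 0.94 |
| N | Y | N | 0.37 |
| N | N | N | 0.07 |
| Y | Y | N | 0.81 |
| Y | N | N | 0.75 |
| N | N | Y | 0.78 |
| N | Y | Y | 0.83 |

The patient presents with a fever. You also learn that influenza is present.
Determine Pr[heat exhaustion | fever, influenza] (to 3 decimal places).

For the numerator, keep only heat exhaustion=true terms: 0.197564 + 0.071130 = 0.268694
Denominator P(fever | influenza): 0.75*0.682*0.767 + 0.94*0.682*0.233 + 0.81*0.318*0.767 + 0.96*0.318*0.233 = 0.810387
Posterior = 0.268694 / 0.810387 ≈ 0.332

Pr[heat exhaustion | fever, influenza] ≈ 0.332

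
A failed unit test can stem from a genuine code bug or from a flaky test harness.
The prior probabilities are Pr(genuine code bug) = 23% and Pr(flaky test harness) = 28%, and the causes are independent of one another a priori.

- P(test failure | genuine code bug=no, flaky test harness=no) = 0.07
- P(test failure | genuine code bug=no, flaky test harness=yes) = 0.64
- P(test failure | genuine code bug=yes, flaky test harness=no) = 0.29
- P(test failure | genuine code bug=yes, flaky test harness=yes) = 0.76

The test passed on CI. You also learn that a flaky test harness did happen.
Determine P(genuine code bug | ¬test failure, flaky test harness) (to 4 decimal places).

P(¬test failure | flaky test harness) = 0.36·0.77 + 0.24·0.23 = 0.277200 + 0.055200 = 0.332400
Restricting to configurations with genuine code bug present: 0.24·0.23 = 0.055200.
Hence the posterior is 0.055200/0.332400 ≈ 0.1661.

P(genuine code bug | ¬test failure, flaky test harness) ≈ 0.1661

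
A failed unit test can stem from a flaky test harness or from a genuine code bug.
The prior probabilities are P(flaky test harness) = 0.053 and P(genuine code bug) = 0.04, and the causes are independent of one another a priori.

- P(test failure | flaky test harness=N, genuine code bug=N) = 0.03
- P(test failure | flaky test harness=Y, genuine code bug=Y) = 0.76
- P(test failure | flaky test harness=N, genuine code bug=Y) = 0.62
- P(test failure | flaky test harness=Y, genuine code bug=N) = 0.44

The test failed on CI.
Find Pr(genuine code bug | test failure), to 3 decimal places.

Pr(genuine code bug | test failure) ≈ 0.336

By total probability over the 4 (flaky test harness, genuine code bug) configurations:
  P(test failure) = 0.03·0.947·0.96 + 0.62·0.947·0.04 + 0.44·0.053·0.96 + 0.76·0.053·0.04
        = 0.027274 + 0.023486 + 0.022387 + 0.001611 = 0.074758
Keeping only the genuine code bug-present terms gives 0.025097, so
  P(genuine code bug | test failure) = 0.025097 / 0.074758 ≈ 0.336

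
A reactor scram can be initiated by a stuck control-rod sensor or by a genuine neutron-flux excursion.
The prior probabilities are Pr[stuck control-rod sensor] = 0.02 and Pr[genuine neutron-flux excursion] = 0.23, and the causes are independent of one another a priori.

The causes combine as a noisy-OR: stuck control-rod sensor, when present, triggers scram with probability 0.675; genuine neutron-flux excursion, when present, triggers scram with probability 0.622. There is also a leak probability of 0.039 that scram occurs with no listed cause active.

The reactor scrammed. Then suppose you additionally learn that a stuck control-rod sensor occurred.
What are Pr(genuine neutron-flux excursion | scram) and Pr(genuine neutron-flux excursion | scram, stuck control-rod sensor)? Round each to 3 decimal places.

Pr(genuine neutron-flux excursion | scram) ≈ 0.787; Pr(genuine neutron-flux excursion | scram, stuck control-rod sensor) ≈ 0.277

Under noisy-OR, P(scram | causes) = 1 − (1−0.039)·∏(1−qᵢ) over the active causes.
P(scram) = 0.039*0.98*0.77 + 0.636742*0.98*0.23 + 0.687675*0.02*0.77 + 0.881941*0.02*0.23 = 0.029429 + 0.143522 + 0.010590 + 0.004057 = 0.187598
Of this, 0.147579 comes from 0.143522 + 0.004057 (the genuine neutron-flux excursion=true cases).
So P(genuine neutron-flux excursion | scram) = 0.147579/0.187598 ≈ 0.787.

Now also conditioning on stuck control-rod sensor=true:
For the numerator, keep only genuine neutron-flux excursion=true terms: 0.881941·0.23 = 0.202846
Normalizer over all consistent configurations: 0.687675·0.77 + 0.881941·0.23 = 0.732356
P(genuine neutron-flux excursion | scram, stuck control-rod sensor) = 0.202846/0.732356 ≈ 0.277
The drop from 0.787 to 0.277 is the explaining-away (discounting) effect.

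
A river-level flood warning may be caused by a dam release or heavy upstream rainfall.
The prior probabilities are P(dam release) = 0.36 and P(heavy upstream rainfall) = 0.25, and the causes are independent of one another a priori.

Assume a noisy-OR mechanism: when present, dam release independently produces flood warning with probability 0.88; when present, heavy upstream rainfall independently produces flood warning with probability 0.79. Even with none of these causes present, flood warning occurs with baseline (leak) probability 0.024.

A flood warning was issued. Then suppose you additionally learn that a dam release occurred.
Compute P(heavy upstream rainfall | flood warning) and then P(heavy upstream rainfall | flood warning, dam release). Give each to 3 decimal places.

Under noisy-OR, P(flood warning | causes) = 1 − (1−0.024)·∏(1−qᵢ) over the active causes.
P(flood warning) = 0.024·0.64·0.75 + 0.79504·0.64·0.25 + 0.88288·0.36·0.75 + 0.975405·0.36·0.25 = 0.011520 + 0.127206 + 0.238378 + 0.087786 = 0.464890
Restricting to configurations with heavy upstream rainfall present: 0.127206 + 0.087786 = 0.214992.
Hence the posterior is 0.214992/0.464890 ≈ 0.462.

With the extra evidence:
P(flood warning | dam release) = 0.88288·0.75 + 0.975405·0.25 = 0.662160 + 0.243851 = 0.906011
Of this, 0.243851 comes from 0.975405·0.25 (the heavy upstream rainfall=true cases).
P(heavy upstream rainfall | flood warning, dam release) = 0.243851 / 0.906011 ≈ 0.269

P(heavy upstream rainfall | flood warning) ≈ 0.462; P(heavy upstream rainfall | flood warning, dam release) ≈ 0.269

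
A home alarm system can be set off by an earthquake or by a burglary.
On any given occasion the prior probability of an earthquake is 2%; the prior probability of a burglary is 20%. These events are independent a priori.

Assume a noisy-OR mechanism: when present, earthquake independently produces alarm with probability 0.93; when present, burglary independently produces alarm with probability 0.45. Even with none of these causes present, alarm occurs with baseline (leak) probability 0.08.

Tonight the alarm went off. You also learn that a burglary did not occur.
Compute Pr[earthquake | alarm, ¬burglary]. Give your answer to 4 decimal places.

Under noisy-OR, P(alarm | causes) = 1 − (1−0.08)·∏(1−qᵢ) over the active causes.
Weight on earthquake=true, given the evidence: 0.9356*0.02 = 0.018712
Denominator P(alarm | ¬burglary): 0.08*0.98 + 0.9356*0.02 = 0.097112
P(earthquake | alarm, ¬burglary) = 0.018712/0.097112 ≈ 0.1927

Pr[earthquake | alarm, ¬burglary] ≈ 0.1927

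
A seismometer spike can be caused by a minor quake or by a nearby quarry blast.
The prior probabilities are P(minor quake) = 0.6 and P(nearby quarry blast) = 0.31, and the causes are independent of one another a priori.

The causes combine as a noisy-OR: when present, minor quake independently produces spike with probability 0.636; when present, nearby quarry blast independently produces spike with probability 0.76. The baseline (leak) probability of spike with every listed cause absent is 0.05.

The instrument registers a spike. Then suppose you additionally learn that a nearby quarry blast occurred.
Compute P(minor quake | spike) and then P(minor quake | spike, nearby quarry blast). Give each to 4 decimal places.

Under noisy-OR, P(spike | causes) = 1 − (1−0.05)·∏(1−qᵢ) over the active causes.
For the numerator, keep only minor quake=true terms: 0.270839 + 0.170563 = 0.441402
Normalizer over all consistent configurations: 0.05*0.4*0.69 + 0.772*0.4*0.31 + 0.6542*0.6*0.69 + 0.917008*0.6*0.31 = 0.550930
P(minor quake | spike) = 0.441402/0.550930 ≈ 0.8012

Now also conditioning on nearby quarry blast=true:
Weight on minor quake=true, given the evidence: 0.917008*0.6 = 0.550205
Normalizer over all consistent configurations: 0.772*0.4 + 0.917008*0.6 = 0.859005
P(minor quake | spike, nearby quarry blast) = 0.550205/0.859005 ≈ 0.6405

P(minor quake | spike) ≈ 0.8012; P(minor quake | spike, nearby quarry blast) ≈ 0.6405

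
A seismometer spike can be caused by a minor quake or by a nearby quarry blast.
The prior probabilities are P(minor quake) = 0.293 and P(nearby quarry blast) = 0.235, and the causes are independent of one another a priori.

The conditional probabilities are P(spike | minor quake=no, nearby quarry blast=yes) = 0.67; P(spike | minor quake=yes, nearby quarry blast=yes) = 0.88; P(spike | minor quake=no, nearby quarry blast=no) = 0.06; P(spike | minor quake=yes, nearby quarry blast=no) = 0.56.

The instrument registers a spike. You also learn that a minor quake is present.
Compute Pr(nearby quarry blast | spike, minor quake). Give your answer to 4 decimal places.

Pr(nearby quarry blast | spike, minor quake) ≈ 0.3256

For the numerator, keep only nearby quarry blast=true terms: 0.88×0.235 = 0.206800
The normalizing constant is 0.56×0.765 + 0.88×0.235 = 0.635200
Posterior = 0.206800 / 0.635200 ≈ 0.3256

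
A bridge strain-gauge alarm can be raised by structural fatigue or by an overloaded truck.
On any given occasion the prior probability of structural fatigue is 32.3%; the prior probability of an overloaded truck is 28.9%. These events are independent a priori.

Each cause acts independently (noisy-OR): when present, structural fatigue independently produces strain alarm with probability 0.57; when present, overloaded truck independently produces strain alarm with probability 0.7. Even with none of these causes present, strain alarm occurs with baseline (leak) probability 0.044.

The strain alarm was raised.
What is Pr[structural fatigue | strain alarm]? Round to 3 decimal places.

Pr[structural fatigue | strain alarm] ≈ 0.575

Under noisy-OR, P(strain alarm | causes) = 1 − (1−0.044)·∏(1−qᵢ) over the active causes.
For the numerator, keep only structural fatigue=true terms: 0.135247 + 0.081835 = 0.217082
Denominator P(strain alarm): 0.044·0.677·0.711 + 0.7132·0.677·0.289 + 0.58892·0.323·0.711 + 0.876676·0.323·0.289 = 0.377801
P(structural fatigue | strain alarm) = 0.217082/0.377801 ≈ 0.575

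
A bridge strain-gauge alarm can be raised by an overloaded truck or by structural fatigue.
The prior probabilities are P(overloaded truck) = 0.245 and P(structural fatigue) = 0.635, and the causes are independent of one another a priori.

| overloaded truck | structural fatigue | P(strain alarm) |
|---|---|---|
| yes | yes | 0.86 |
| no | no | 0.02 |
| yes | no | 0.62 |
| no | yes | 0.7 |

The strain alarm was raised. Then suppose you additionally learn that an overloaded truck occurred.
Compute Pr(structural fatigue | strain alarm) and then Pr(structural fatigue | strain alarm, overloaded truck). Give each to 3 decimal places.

Pr(structural fatigue | strain alarm) ≈ 0.885; Pr(structural fatigue | strain alarm, overloaded truck) ≈ 0.707

Numerator (weight on configurations with structural fatigue): 0.335597 + 0.133795 = 0.469392
The normalizing constant is 0.02×0.755×0.365 + 0.7×0.755×0.635 + 0.62×0.245×0.365 + 0.86×0.245×0.635 = 0.530346
P(structural fatigue | strain alarm) = 0.469392/0.530346 ≈ 0.885

Now condition on the additional information:
P(strain alarm | overloaded truck) = 0.62·0.365 + 0.86·0.635 = 0.226300 + 0.546100 = 0.772400
Of this, 0.546100 comes from 0.86·0.635 (the structural fatigue=true cases).
P(structural fatigue | strain alarm, overloaded truck) = 0.546100 / 0.772400 ≈ 0.707
— overloaded truck explains away the evidence for structural fatigue.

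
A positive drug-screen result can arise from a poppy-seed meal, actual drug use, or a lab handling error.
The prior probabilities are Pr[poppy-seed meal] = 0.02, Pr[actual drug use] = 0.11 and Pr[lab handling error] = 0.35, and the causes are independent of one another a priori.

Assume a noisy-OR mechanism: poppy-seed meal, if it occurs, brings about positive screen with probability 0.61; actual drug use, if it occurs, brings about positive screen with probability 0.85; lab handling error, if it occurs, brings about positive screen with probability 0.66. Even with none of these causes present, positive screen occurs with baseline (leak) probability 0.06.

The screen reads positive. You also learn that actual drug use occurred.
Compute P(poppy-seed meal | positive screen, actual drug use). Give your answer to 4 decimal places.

Under noisy-OR, P(positive screen | causes) = 1 − (1−0.06)·∏(1−qᵢ) over the active causes.
Enumerate the 4 (poppy-seed meal, lab handling error) configurations and weight by the priors:
  P(positive screen | actual drug use) = 0.859*0.98*0.65 + 0.95206*0.98*0.35 + 0.94501*0.02*0.65 + 0.981303*0.02*0.35
        = 0.547183 + 0.326557 + 0.012285 + 0.006869 = 0.892894
The terms with poppy-seed meal present sum to 0.019154, so
  P(poppy-seed meal | positive screen, actual drug use) = 0.019154 / 0.892894 ≈ 0.0215

P(poppy-seed meal | positive screen, actual drug use) ≈ 0.0215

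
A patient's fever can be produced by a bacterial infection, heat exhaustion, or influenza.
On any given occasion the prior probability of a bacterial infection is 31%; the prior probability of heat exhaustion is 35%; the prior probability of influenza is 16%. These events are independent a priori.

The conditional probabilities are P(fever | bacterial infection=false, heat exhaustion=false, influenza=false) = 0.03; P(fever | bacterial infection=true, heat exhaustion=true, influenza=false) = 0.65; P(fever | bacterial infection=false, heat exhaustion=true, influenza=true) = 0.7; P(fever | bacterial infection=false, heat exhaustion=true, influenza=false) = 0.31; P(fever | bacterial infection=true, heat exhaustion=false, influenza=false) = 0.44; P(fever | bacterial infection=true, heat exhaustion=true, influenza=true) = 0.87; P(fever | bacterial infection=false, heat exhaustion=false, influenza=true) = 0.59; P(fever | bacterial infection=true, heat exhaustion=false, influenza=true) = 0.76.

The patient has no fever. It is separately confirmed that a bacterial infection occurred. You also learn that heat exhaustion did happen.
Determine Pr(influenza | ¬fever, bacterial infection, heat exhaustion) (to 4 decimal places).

Pr(influenza | ¬fever, bacterial infection, heat exhaustion) ≈ 0.0661

Weight on influenza=true, given the evidence: 0.13×0.16 = 0.020800
Normalizer over all consistent configurations: 0.35×0.84 + 0.13×0.16 = 0.314800
Posterior = 0.020800 / 0.314800 ≈ 0.0661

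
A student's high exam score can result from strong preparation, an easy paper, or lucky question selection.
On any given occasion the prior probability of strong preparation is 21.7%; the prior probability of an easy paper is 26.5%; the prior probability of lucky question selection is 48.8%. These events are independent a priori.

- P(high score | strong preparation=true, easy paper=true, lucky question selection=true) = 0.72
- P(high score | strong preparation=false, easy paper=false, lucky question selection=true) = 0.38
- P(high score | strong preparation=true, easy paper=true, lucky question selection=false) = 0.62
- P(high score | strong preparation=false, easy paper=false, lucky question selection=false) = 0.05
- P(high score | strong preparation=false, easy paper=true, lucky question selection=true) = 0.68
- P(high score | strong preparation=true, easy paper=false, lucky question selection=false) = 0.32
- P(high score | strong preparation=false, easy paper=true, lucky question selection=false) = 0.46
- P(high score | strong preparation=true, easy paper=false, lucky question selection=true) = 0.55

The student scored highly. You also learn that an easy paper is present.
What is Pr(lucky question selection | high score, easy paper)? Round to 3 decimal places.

For the numerator, keep only lucky question selection=true terms: 0.259831 + 0.076245 = 0.336076
The normalizing constant is 0.46*0.783*0.512 + 0.68*0.783*0.488 + 0.62*0.217*0.512 + 0.72*0.217*0.488 = 0.589372
P(lucky question selection | high score, easy paper) = 0.336076/0.589372 ≈ 0.570

Pr(lucky question selection | high score, easy paper) ≈ 0.570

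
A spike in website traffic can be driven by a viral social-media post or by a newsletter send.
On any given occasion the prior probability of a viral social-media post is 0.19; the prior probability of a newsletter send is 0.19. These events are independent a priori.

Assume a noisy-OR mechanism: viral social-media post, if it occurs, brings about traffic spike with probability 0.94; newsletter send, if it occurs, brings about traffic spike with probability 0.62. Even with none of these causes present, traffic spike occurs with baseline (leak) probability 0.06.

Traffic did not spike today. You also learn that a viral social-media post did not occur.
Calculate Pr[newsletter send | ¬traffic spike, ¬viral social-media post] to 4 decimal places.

Pr[newsletter send | ¬traffic spike, ¬viral social-media post] ≈ 0.0818

Under noisy-OR, P(traffic spike | causes) = 1 − (1−0.06)·∏(1−qᵢ) over the active causes.
P(¬traffic spike | ¬viral social-media post) = 0.94·0.81 + 0.3572·0.19 = 0.761400 + 0.067868 = 0.829268
The newsletter send-present share is 0.3572·0.19 = 0.067868.
So P(newsletter send | ¬traffic spike, ¬viral social-media post) = 0.067868/0.829268 ≈ 0.0818.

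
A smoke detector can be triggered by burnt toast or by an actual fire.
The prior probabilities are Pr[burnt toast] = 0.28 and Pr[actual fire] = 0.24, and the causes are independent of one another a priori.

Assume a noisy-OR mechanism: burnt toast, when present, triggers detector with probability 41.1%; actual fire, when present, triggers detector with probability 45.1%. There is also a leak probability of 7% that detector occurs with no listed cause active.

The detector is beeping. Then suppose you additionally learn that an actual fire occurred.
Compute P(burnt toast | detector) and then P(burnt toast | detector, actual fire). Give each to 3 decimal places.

P(burnt toast | detector) ≈ 0.538; P(burnt toast | detector, actual fire) ≈ 0.357

Under noisy-OR, P(detector | causes) = 1 − (1−0.07)·∏(1−qᵢ) over the active causes.
P(detector) = 0.07×0.72×0.76 + 0.48943×0.72×0.24 + 0.45223×0.28×0.76 + 0.699274×0.28×0.24 = 0.038304 + 0.084574 + 0.096235 + 0.046991 = 0.266104
The burnt toast-present share is 0.096235 + 0.046991 = 0.143226.
P(burnt toast | detector) = 0.143226 / 0.266104 ≈ 0.538

Now condition on the additional information:
Weight on burnt toast=true, given the evidence: 0.699274·0.28 = 0.195797
The normalizing constant is 0.48943·0.72 + 0.699274·0.28 = 0.548187
P(burnt toast | detector, actual fire) = 0.195797/0.548187 ≈ 0.357
The drop from 0.538 to 0.357 is the explaining-away (discounting) effect.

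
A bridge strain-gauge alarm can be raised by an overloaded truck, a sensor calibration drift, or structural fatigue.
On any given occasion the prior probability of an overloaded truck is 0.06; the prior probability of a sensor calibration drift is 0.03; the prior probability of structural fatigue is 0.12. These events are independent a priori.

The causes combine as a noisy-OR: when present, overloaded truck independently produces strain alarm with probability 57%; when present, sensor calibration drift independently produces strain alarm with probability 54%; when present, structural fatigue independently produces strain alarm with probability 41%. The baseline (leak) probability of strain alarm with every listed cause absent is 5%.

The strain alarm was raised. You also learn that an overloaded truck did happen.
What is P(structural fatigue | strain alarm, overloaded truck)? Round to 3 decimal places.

Under noisy-OR, P(strain alarm | causes) = 1 − (1−0.05)·∏(1−qᵢ) over the active causes.
Numerator (weight on configurations with structural fatigue): 0.088346 + 0.003201 = 0.091547
Normalizer over all consistent configurations: 0.5915·0.97·0.88 + 0.758985·0.97·0.12 + 0.81209·0.03·0.88 + 0.889133·0.03·0.12 = 0.617890
Posterior = 0.091547 / 0.617890 ≈ 0.148

P(structural fatigue | strain alarm, overloaded truck) ≈ 0.148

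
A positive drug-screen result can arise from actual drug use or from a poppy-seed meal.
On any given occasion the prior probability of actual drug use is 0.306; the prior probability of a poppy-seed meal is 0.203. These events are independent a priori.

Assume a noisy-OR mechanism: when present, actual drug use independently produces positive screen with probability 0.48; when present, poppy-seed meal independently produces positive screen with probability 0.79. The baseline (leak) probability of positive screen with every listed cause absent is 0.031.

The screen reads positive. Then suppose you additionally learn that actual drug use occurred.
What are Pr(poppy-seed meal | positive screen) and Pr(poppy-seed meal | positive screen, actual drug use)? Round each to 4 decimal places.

Under noisy-OR, P(positive screen | causes) = 1 − (1−0.031)·∏(1−qᵢ) over the active causes.
Sum P(positive screen|·) weighted by the priors over the 4 (actual drug use, poppy-seed meal) configurations:
  P(positive screen) = 0.031*0.694*0.797 + 0.79651*0.694*0.203 + 0.49612*0.306*0.797 + 0.894185*0.306*0.203
        = 0.017147 + 0.112214 + 0.120995 + 0.055545 = 0.305901
Configurations with poppy-seed meal contribute 0.167759, so
  P(poppy-seed meal | positive screen) = 0.167759 / 0.305901 ≈ 0.5484

Now also conditioning on actual drug use=true:
P(positive screen | actual drug use) = 0.49612×0.797 + 0.894185×0.203 = 0.395408 + 0.181520 = 0.576928
The poppy-seed meal-present share is 0.894185×0.203 = 0.181520.
Hence the posterior is 0.181520/0.576928 ≈ 0.3146.
The drop from 0.5484 to 0.3146 is the explaining-away (discounting) effect.

Pr(poppy-seed meal | positive screen) ≈ 0.5484; Pr(poppy-seed meal | positive screen, actual drug use) ≈ 0.3146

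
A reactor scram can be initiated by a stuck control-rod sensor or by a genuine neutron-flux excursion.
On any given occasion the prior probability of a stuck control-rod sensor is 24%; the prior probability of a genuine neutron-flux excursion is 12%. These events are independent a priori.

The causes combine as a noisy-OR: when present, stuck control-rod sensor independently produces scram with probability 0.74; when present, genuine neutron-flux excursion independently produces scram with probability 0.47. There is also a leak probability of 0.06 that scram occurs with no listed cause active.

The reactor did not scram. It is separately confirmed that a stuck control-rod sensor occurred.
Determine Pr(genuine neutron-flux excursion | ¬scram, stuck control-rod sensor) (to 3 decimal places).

Pr(genuine neutron-flux excursion | ¬scram, stuck control-rod sensor) ≈ 0.067

Under noisy-OR, P(scram | causes) = 1 − (1−0.06)·∏(1−qᵢ) over the active causes.
Enumerate both values of genuine neutron-flux excursion and weight by the priors:
  P(¬scram | stuck control-rod sensor) = 0.2444*0.88 + 0.129532*0.12
        = 0.215072 + 0.015544 = 0.230616
The terms with genuine neutron-flux excursion present sum to 0.015544, so
  P(genuine neutron-flux excursion | ¬scram, stuck control-rod sensor) = 0.015544 / 0.230616 ≈ 0.067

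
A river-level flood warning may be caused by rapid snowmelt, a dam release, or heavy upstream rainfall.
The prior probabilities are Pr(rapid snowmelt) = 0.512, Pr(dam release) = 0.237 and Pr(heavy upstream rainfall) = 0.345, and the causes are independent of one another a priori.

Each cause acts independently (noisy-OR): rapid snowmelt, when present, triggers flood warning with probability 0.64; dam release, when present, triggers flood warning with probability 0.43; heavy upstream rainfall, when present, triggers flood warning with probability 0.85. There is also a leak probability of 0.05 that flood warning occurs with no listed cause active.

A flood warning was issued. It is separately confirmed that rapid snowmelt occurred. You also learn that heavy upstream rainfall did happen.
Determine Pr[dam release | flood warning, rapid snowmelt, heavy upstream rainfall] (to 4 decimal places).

Under noisy-OR, P(flood warning | causes) = 1 − (1−0.05)·∏(1−qᵢ) over the active causes.
Numerator (weight on configurations with dam release): 0.970759*0.237 = 0.230070
Normalizer over all consistent configurations: 0.9487*0.763 + 0.970759*0.237 = 0.953928
P(dam release | flood warning, rapid snowmelt, heavy upstream rainfall) = 0.230070/0.953928 ≈ 0.2412

Pr[dam release | flood warning, rapid snowmelt, heavy upstream rainfall] ≈ 0.2412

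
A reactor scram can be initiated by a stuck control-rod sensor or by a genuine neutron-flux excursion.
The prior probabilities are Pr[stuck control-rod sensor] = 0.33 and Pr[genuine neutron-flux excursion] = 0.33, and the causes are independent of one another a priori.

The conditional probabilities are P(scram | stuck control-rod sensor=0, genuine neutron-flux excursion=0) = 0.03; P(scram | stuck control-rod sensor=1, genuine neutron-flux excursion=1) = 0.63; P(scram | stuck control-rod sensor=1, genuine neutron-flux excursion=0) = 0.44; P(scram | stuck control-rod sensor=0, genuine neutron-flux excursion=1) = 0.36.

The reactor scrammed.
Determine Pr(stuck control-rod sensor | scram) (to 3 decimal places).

Pr(stuck control-rod sensor | scram) ≈ 0.641

For the numerator, keep only stuck control-rod sensor=true terms: 0.097284 + 0.068607 = 0.165891
Denominator P(scram): 0.03·0.67·0.67 + 0.36·0.67·0.33 + 0.44·0.33·0.67 + 0.63·0.33·0.33 = 0.258954
Posterior = 0.165891 / 0.258954 ≈ 0.641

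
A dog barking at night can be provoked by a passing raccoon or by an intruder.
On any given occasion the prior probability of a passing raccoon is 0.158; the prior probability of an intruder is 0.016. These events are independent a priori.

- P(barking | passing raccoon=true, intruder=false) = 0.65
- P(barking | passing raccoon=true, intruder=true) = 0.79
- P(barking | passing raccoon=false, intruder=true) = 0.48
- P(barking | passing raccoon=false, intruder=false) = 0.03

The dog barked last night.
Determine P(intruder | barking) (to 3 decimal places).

P(intruder | barking) ≈ 0.063

Sum P(barking|·) weighted by the priors over the 4 (passing raccoon, intruder) configurations:
  P(barking) = 0.03*0.842*0.984 + 0.48*0.842*0.016 + 0.65*0.158*0.984 + 0.79*0.158*0.016
        = 0.024856 + 0.006467 + 0.101057 + 0.001997 = 0.134377
Keeping only the intruder-present terms gives 0.008464, so
  P(intruder | barking) = 0.008464 / 0.134377 ≈ 0.063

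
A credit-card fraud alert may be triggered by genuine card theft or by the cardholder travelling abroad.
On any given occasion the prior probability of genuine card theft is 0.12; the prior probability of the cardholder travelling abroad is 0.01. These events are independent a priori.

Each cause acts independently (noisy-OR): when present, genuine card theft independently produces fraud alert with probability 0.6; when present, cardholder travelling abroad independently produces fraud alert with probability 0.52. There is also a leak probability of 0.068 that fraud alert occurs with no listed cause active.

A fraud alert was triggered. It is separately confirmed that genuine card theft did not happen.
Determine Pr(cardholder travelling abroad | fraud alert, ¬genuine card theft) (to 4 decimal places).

Under noisy-OR, P(fraud alert | causes) = 1 − (1−0.068)·∏(1−qᵢ) over the active causes.
By total probability over both values of cardholder travelling abroad:
  P(fraud alert | ¬genuine card theft) = 0.068*0.99 + 0.55264*0.01
        = 0.067320 + 0.005526 = 0.072846
Configurations with cardholder travelling abroad contribute 0.005526, so
  P(cardholder travelling abroad | fraud alert, ¬genuine card theft) = 0.005526 / 0.072846 ≈ 0.0759

Pr(cardholder travelling abroad | fraud alert, ¬genuine card theft) ≈ 0.0759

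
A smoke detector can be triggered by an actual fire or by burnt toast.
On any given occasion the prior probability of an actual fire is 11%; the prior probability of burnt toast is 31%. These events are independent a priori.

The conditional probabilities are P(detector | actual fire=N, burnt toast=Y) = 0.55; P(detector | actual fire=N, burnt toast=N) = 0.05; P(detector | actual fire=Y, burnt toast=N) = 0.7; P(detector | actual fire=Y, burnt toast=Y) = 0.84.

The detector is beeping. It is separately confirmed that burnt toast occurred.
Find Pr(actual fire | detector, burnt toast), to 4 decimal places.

Weight on actual fire=true, given the evidence: 0.84·0.11 = 0.092400
Denominator P(detector | burnt toast): 0.55·0.89 + 0.84·0.11 = 0.581900
P(actual fire | detector, burnt toast) = 0.092400/0.581900 ≈ 0.1588

Pr(actual fire | detector, burnt toast) ≈ 0.1588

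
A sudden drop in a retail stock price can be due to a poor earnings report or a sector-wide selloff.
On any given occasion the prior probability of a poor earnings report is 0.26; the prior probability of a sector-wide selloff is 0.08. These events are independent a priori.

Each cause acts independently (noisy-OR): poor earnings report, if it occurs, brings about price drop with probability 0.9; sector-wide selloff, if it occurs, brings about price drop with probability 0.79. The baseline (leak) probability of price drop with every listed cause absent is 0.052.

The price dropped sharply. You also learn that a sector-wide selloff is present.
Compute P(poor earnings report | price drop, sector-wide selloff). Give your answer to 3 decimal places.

Under noisy-OR, P(price drop | causes) = 1 − (1−0.052)·∏(1−qᵢ) over the active causes.
Weight on poor earnings report=true, given the evidence: 0.980092·0.26 = 0.254824
Denominator P(price drop | sector-wide selloff): 0.80092·0.74 + 0.980092·0.26 = 0.847505
Posterior = 0.254824 / 0.847505 ≈ 0.301

P(poor earnings report | price drop, sector-wide selloff) ≈ 0.301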